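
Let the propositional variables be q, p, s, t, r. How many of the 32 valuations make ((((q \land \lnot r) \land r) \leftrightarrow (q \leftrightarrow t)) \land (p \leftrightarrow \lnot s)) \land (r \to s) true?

6

Initial set: {(((((q \land \lnot r) \land r) \leftrightarrow (q \leftrightarrow t)) \land (p \leftrightarrow \lnot s)) \land (r \to s))}.
(((((q \land \lnot r) \land r) \leftrightarrow (q \leftrightarrow t)) \land (p \leftrightarrow \lnot s)) \land (r \to s)): α-rule — add ((((q \land \lnot r) \land r) \leftrightarrow (q \leftrightarrow t)) \land (p \leftrightarrow \lnot s)), (r \to s).
((((q \land \lnot r) \land r) \leftrightarrow (q \leftrightarrow t)) \land (p \leftrightarrow \lnot s)): α-rule — add (((q \land \lnot r) \land r) \leftrightarrow (q \leftrightarrow t)), (p \leftrightarrow \lnot s).
(r \to s): β-rule — branch into \lnot r  //  s.
  branch 1 (add \lnot r):
    (((q \land \lnot r) \land r) \leftrightarrow (q \leftrightarrow t)): β-rule — branch into ((q \land \lnot r) \land r), (q \leftrightarrow t)  //  \lnot ((q \land \lnot r) \land r), \lnot (q \leftrightarrow t).
      branch 1.1 (add ((q \land \lnot r) \land r), (q \leftrightarrow t)):
        ((q \land \lnot r) \land r): α-rule — add (q \land \lnot r), r.
        × closes — contains both r and \lnot r.
      branch 1.2 (add \lnot ((q \land \lnot r) \land r), \lnot (q \leftrightarrow t)):
        (p \leftrightarrow \lnot s): β-rule — branch into p, \lnot s  //  \lnot p, \lnot \lnot s.
          branch 1.2.1 (add p, \lnot s):
            \lnot ((q \land \lnot r) \land r): β-rule — branch into \lnot (q \land \lnot r)  //  \lnot r.
              branch 1.2.1.1 (add \lnot (q \land \lnot r)):
                \lnot (q \leftrightarrow t): β-rule — branch into q, \lnot t  //  \lnot q, t.
                  branch 1.2.1.1.1 (add q, \lnot t):
                    \lnot (q \land \lnot r): β-rule — branch into \lnot q  //  \lnot \lnot r.
                      branch 1.2.1.1.1.1 (add \lnot q):
                        × closes — contains both q and \lnot q.
                      branch 1.2.1.1.1.2 (add \lnot \lnot r):
                        × closes — contains both r and \lnot r.
                  branch 1.2.1.1.2 (add \lnot q, t):
                    \lnot (q \land \lnot r): β-rule — branch into \lnot q  //  \lnot \lnot r.
                      branch 1.2.1.1.2.1 (add \lnot q):
                        ○ open, literals {p=T, q=F, r=F, s=F, t=T}.
                      branch 1.2.1.1.2.2 (add \lnot \lnot r):
                        × closes — contains both r and \lnot r.
              branch 1.2.1.2 (add \lnot r):
                \lnot (q \leftrightarrow t): β-rule — branch into q, \lnot t  //  \lnot q, t.
                  branch 1.2.1.2.1 (add q, \lnot t):
                    ○ open, literals {p=T, q=T, r=F, s=F, t=F}.
                  branch 1.2.1.2.2 (add \lnot q, t):
                    ○ open, literals {p=T, q=F, r=F, s=F, t=T}.
          branch 1.2.2 (add \lnot p, \lnot \lnot s):
            \lnot ((q \land \lnot r) \land r): β-rule — branch into \lnot (q \land \lnot r)  //  \lnot r.
              branch 1.2.2.1 (add \lnot (q \land \lnot r)):
                \lnot (q \leftrightarrow t): β-rule — branch into q, \lnot t  //  \lnot q, t.
                  branch 1.2.2.1.1 (add q, \lnot t):
                    \lnot (q \land \lnot r): β-rule — branch into \lnot q  //  \lnot \lnot r.
                      branch 1.2.2.1.1.1 (add \lnot q):
                        × closes — contains both q and \lnot q.
                      branch 1.2.2.1.1.2 (add \lnot \lnot r):
                        × closes — contains both r and \lnot r.
                  branch 1.2.2.1.2 (add \lnot q, t):
                    \lnot (q \land \lnot r): β-rule — branch into \lnot q  //  \lnot \lnot r.
                      branch 1.2.2.1.2.1 (add \lnot q):
                        ○ open, literals {p=F, q=F, r=F, s=T, t=T}.
                      branch 1.2.2.1.2.2 (add \lnot \lnot r):
                        × closes — contains both r and \lnot r.
              branch 1.2.2.2 (add \lnot r):
                \lnot (q \leftrightarrow t): β-rule — branch into q, \lnot t  //  \lnot q, t.
                  branch 1.2.2.2.1 (add q, \lnot t):
                    ○ open, literals {p=F, q=T, r=F, s=T, t=F}.
                  branch 1.2.2.2.2 (add \lnot q, t):
                    ○ open, literals {p=F, q=F, r=F, s=T, t=T}.
  branch 2 (add s):
    (((q \land \lnot r) \land r) \leftrightarrow (q \leftrightarrow t)): β-rule — branch into ((q \land \lnot r) \land r), (q \leftrightarrow t)  //  \lnot ((q \land \lnot r) \land r), \lnot (q \leftrightarrow t).
      branch 2.1 (add ((q \land \lnot r) \land r), (q \leftrightarrow t)):
        ((q \land \lnot r) \land r): α-rule — add (q \land \lnot r), r.
        (q \land \lnot r): α-rule — add q, \lnot r.
        × closes — contains both r and \lnot r.
      branch 2.2 (add \lnot ((q \land \lnot r) \land r), \lnot (q \leftrightarrow t)):
        (p \leftrightarrow \lnot s): β-rule — branch into p, \lnot s  //  \lnot p, \lnot \lnot s.
          branch 2.2.1 (add p, \lnot s):
            × closes — contains both s and \lnot s.
          branch 2.2.2 (add \lnot p, \lnot \lnot s):
            \lnot ((q \land \lnot r) \land r): β-rule — branch into \lnot (q \land \lnot r)  //  \lnot r.
              branch 2.2.2.1 (add \lnot (q \land \lnot r)):
                \lnot (q \leftrightarrow t): β-rule — branch into q, \lnot t  //  \lnot q, t.
                  branch 2.2.2.1.1 (add q, \lnot t):
                    \lnot (q \land \lnot r): β-rule — branch into \lnot q  //  \lnot \lnot r.
                      branch 2.2.2.1.1.1 (add \lnot q):
                        × closes — contains both q and \lnot q.
                      branch 2.2.2.1.1.2 (add \lnot \lnot r):
                        ○ open, literals {p=F, q=T, r=T, s=T, t=F}.
                  branch 2.2.2.1.2 (add \lnot q, t):
                    \lnot (q \land \lnot r): β-rule — branch into \lnot q  //  \lnot \lnot r.
                      branch 2.2.2.1.2.1 (add \lnot q):
                        ○ open, literals {p=F, q=F, s=T, t=T}.
                      branch 2.2.2.1.2.2 (add \lnot \lnot r):
                        ○ open, literals {p=F, q=F, r=T, s=T, t=T}.
              branch 2.2.2.2 (add \lnot r):
                \lnot (q \leftrightarrow t): β-rule — branch into q, \lnot t  //  \lnot q, t.
                  branch 2.2.2.2.1 (add q, \lnot t):
                    ○ open, literals {p=F, q=T, r=F, s=T, t=F}.
                  branch 2.2.2.2.2 (add \lnot q, t):
                    ○ open, literals {p=F, q=F, r=F, s=T, t=T}.
10 branches closed, 11 open.
Each open branch fixes some atoms; the unmentioned ones are free. Counting distinct full assignments: branch {p=T, q=F, r=F, s=F, t=T} (none free) contributes 1 new; branch {p=T, q=T, r=F, s=F, t=F} (none free) contributes 1 new; branch {p=T, q=F, r=F, s=F, t=T} (none free) contributes 0 new; branch {p=F, q=F, r=F, s=T, t=T} (none free) contributes 1 new; branch {p=F, q=T, r=F, s=T, t=F} (none free) contributes 1 new; branch {p=F, q=F, r=F, s=T, t=T} (none free) contributes 0 new; branch {p=F, q=T, r=T, s=T, t=F} (none free) contributes 1 new; branch {p=F, q=F, s=T, t=T} (r) contributes 1 new; branch {p=F, q=F, r=T, s=T, t=T} (none free) contributes 0 new; branch {p=F, q=T, r=F, s=T, t=F} (none free) contributes 0 new; branch {p=F, q=F, r=F, s=T, t=T} (none free) contributes 0 new. Total: 6.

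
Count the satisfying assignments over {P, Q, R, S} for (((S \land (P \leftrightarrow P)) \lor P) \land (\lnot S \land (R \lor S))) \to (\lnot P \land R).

Initial set: {((((S \land (P \leftrightarrow P)) \lor P) \land (\lnot S \land (R \lor S))) \to (\lnot P \land R))}.
((((S \land (P \leftrightarrow P)) \lor P) \land (\lnot S \land (R \lor S))) \to (\lnot P \land R)): β-rule — branch into \lnot (((S \land (P \leftrightarrow P)) \lor P) \land (\lnot S \land (R \lor S)))  //  (\lnot P \land R).
  branch 1 (add \lnot (((S \land (P \leftrightarrow P)) \lor P) \land (\lnot S \land (R \lor S)))):
    \lnot (((S \land (P \leftrightarrow P)) \lor P) \land (\lnot S \land (R \lor S))): β-rule — branch into \lnot ((S \land (P \leftrightarrow P)) \lor P)  //  \lnot (\lnot S \land (R \lor S)).
      branch 1.1 (add \lnot ((S \land (P \leftrightarrow P)) \lor P)):
        \lnot ((S \land (P \leftrightarrow P)) \lor P): α-rule — add \lnot (S \land (P \leftrightarrow P)), \lnot P.
        \lnot (S \land (P \leftrightarrow P)): β-rule — branch into \lnot S  //  \lnot (P \leftrightarrow P).
          branch 1.1.1 (add \lnot S):
            ○ open, literals {P=F, S=F}.
          branch 1.1.2 (add \lnot (P \leftrightarrow P)):
            \lnot (P \leftrightarrow P): β-rule — branch into P, \lnot P  //  \lnot P, P.
              branch 1.1.2.1 (add P, \lnot P):
                × closes — contains both P and \lnot P.
              branch 1.1.2.2 (add \lnot P, P):
                × closes — contains both P and \lnot P.
      branch 1.2 (add \lnot (\lnot S \land (R \lor S))):
        \lnot (\lnot S \land (R \lor S)): β-rule — branch into \lnot \lnot S  //  \lnot (R \lor S).
          branch 1.2.1 (add \lnot \lnot S):
            ○ open, literals {S=T}.
          branch 1.2.2 (add \lnot (R \lor S)):
            \lnot (R \lor S): α-rule — add \lnot R, \lnot S.
            ○ open, literals {R=F, S=F}.
  branch 2 (add (\lnot P \land R)):
    (\lnot P \land R): α-rule — add \lnot P, R.
    ○ open, literals {P=F, R=T}.
2 branches closed, 4 open.
Each open branch fixes some atoms; the unmentioned ones are free. Counting distinct full assignments: branch {P=F, S=F} (Q, R) contributes 4 new; branch {S=T} (P, Q, R) contributes 8 new; branch {R=F, S=F} (P, Q) contributes 2 new; branch {P=F, R=T} (Q, S) contributes 0 new. Total: 14.

14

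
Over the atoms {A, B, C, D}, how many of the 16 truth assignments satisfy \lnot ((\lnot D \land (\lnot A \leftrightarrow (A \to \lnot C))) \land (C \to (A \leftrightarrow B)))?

Initial set: {\lnot ((\lnot D \land (\lnot A \leftrightarrow (A \to \lnot C))) \land (C \to (A \leftrightarrow B)))}.
\lnot ((\lnot D \land (\lnot A \leftrightarrow (A \to \lnot C))) \land (C \to (A \leftrightarrow B))): β-rule — branch into \lnot (\lnot D \land (\lnot A \leftrightarrow (A \to \lnot C)))  //  \lnot (C \to (A \leftrightarrow B)).
  branch 1 (add \lnot (\lnot D \land (\lnot A \leftrightarrow (A \to \lnot C)))):
    \lnot (\lnot D \land (\lnot A \leftrightarrow (A \to \lnot C))): β-rule — branch into \lnot \lnot D  //  \lnot (\lnot A \leftrightarrow (A \to \lnot C)).
      branch 1.1 (add \lnot \lnot D):
        ○ open, literals {D=T}.
      branch 1.2 (add \lnot (\lnot A \leftrightarrow (A \to \lnot C))):
        \lnot (\lnot A \leftrightarrow (A \to \lnot C)): β-rule — branch into \lnot A, \lnot (A \to \lnot C)  //  \lnot \lnot A, (A \to \lnot C).
          branch 1.2.1 (add \lnot A, \lnot (A \to \lnot C)):
            \lnot (A \to \lnot C): α-rule — add A, \lnot \lnot C.
            × closes — contains both A and \lnot A.
          branch 1.2.2 (add \lnot \lnot A, (A \to \lnot C)):
            (A \to \lnot C): β-rule — branch into \lnot A  //  \lnot C.
              branch 1.2.2.1 (add \lnot A):
                × closes — contains both A and \lnot A.
              branch 1.2.2.2 (add \lnot C):
                ○ open, literals {A=T, C=F}.
  branch 2 (add \lnot (C \to (A \leftrightarrow B))):
    \lnot (C \to (A \leftrightarrow B)): α-rule — add C, \lnot (A \leftrightarrow B).
    \lnot (A \leftrightarrow B): β-rule — branch into A, \lnot B  //  \lnot A, B.
      branch 2.1 (add A, \lnot B):
        ○ open, literals {A=T, B=F, C=T}.
      branch 2.2 (add \lnot A, B):
        ○ open, literals {A=F, B=T, C=T}.
2 branches closed, 4 open.
Each open branch fixes some atoms; the unmentioned ones are free. Counting distinct full assignments: branch {D=T} (A, B, C) contributes 8 new; branch {A=T, C=F} (B, D) contributes 2 new; branch {A=T, B=F, C=T} (D) contributes 1 new; branch {A=F, B=T, C=T} (D) contributes 1 new. Total: 12.

12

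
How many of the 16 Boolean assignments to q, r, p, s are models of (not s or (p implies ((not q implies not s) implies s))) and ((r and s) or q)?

Initial set: {((not s or (p implies ((not q implies not s) implies s))) and ((r and s) or q))}.
((not s or (p implies ((not q implies not s) implies s))) and ((r and s) or q)): α-rule — add (not s or (p implies ((not q implies not s) implies s))), ((r and s) or q).
(not s or (p implies ((not q implies not s) implies s))): β-rule — branch into not s  //  (p implies ((not q implies not s) implies s)).
  branch 1 (add not s):
    ((r and s) or q): β-rule — branch into (r and s)  //  q.
      branch 1.1 (add (r and s)):
        (r and s): α-rule — add r, s.
        × closes — contains both s and not s.
      branch 1.2 (add q):
        ○ open, literals {q=T, s=F}.
  branch 2 (add (p implies ((not q implies not s) implies s))):
    ((r and s) or q): β-rule — branch into (r and s)  //  q.
      branch 2.1 (add (r and s)):
        (r and s): α-rule — add r, s.
        (p implies ((not q implies not s) implies s)): β-rule — branch into not p  //  ((not q implies not s) implies s).
          branch 2.1.1 (add not p):
            ○ open, literals {p=F, r=T, s=T}.
          branch 2.1.2 (add ((not q implies not s) implies s)):
            ((not q implies not s) implies s): β-rule — branch into not (not q implies not s)  //  s.
              branch 2.1.2.1 (add not (not q implies not s)):
                not (not q implies not s): α-rule — add not q, not not s.
                ○ open, literals {q=F, r=T, s=T}.
              branch 2.1.2.2 (add s):
                ○ open, literals {r=T, s=T}.
      branch 2.2 (add q):
        (p implies ((not q implies not s) implies s)): β-rule — branch into not p  //  ((not q implies not s) implies s).
          branch 2.2.1 (add not p):
            ○ open, literals {p=F, q=T}.
          branch 2.2.2 (add ((not q implies not s) implies s)):
            ((not q implies not s) implies s): β-rule — branch into not (not q implies not s)  //  s.
              branch 2.2.2.1 (add not (not q implies not s)):
                not (not q implies not s): α-rule — add not q, not not s.
                × closes — contains both q and not q.
              branch 2.2.2.2 (add s):
                ○ open, literals {q=T, s=T}.
2 branches closed, 6 open.
Each open branch fixes some atoms; the unmentioned ones are free. Counting distinct full assignments: branch {q=T, s=F} (r, p) contributes 4 new; branch {p=F, r=T, s=T} (q) contributes 2 new; branch {q=F, r=T, s=T} (p) contributes 1 new; branch {r=T, s=T} (q, p) contributes 1 new; branch {p=F, q=T} (r, s) contributes 1 new; branch {q=T, s=T} (r, p) contributes 1 new. Total: 10.

10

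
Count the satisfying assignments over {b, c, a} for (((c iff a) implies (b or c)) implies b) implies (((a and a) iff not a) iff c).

Initial set: {T ((((c iff a) implies (b or c)) implies b) implies (((a and a) iff not a) iff c))}.
T ((((c iff a) implies (b or c)) implies b) implies (((a and a) iff not a) iff c)): β-rule — branch into F (((c iff a) implies (b or c)) implies b)  //  T (((a and a) iff not a) iff c).
  branch 1 (add F (((c iff a) implies (b or c)) implies b)):
    F (((c iff a) implies (b or c)) implies b): α-rule — add T ((c iff a) implies (b or c)), F b.
    T ((c iff a) implies (b or c)): β-rule — branch into F (c iff a)  //  T (b or c).
      branch 1.1 (add F (c iff a)):
        F (c iff a): β-rule — branch into T c, F a  //  F c, T a.
          branch 1.1.1 (add T c, F a):
            ○ open, literals {a=0, b=0, c=1}.
          branch 1.1.2 (add F c, T a):
            ○ open, literals {a=1, b=0, c=0}.
      branch 1.2 (add T (b or c)):
        T (b or c): β-rule — branch into T b  //  T c.
          branch 1.2.1 (add T b):
            × closes — contains both b and not b.
          branch 1.2.2 (add T c):
            ○ open, literals {b=0, c=1}.
  branch 2 (add T (((a and a) iff not a) iff c)):
    T (((a and a) iff not a) iff c): β-rule — branch into T ((a and a) iff not a), T c  //  F ((a and a) iff not a), F c.
      branch 2.1 (add T ((a and a) iff not a), T c):
        T ((a and a) iff not a): β-rule — branch into T (a and a), T not a  //  F (a and a), F not a.
          branch 2.1.1 (add T (a and a), T not a):
            T (a and a): α-rule — add T a, T a.
            × closes — contains both a and not a.
          branch 2.1.2 (add F (a and a), F not a):
            F (a and a): β-rule — branch into F a  //  F a.
              branch 2.1.2.1 (add F a):
                × closes — contains both a and not a.
              branch 2.1.2.2 (add F a):
                × closes — contains both a and not a.
      branch 2.2 (add F ((a and a) iff not a), F c):
        F ((a and a) iff not a): β-rule — branch into T (a and a), F not a  //  F (a and a), T not a.
          branch 2.2.1 (add T (a and a), F not a):
            T (a and a): α-rule — add T a, T a.
            ○ open, literals {a=1, c=0}.
          branch 2.2.2 (add F (a and a), T not a):
            F (a and a): β-rule — branch into F a  //  F a.
              branch 2.2.2.1 (add F a):
                ○ open, literals {a=0, c=0}.
              branch 2.2.2.2 (add F a):
                ○ open, literals {a=0, c=0}.
4 branches closed, 6 open.
Each open branch fixes some atoms; the unmentioned ones are free. Counting distinct full assignments: branch {a=0, b=0, c=1} (none free) contributes 1 new; branch {a=1, b=0, c=0} (none free) contributes 1 new; branch {b=0, c=1} (a) contributes 1 new; branch {a=1, c=0} (b) contributes 1 new; branch {a=0, c=0} (b) contributes 2 new; branch {a=0, c=0} (b) contributes 0 new. Total: 6.

6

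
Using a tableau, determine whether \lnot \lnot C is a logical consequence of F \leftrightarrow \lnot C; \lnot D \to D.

No

Initial set: {(F \leftrightarrow \lnot C); (\lnot D \to D); \lnot \lnot \lnot C}.
\lnot \lnot \lnot C: drop double negation, giving \lnot C.
(F \leftrightarrow \lnot C): β-rule — branch into F, \lnot C  //  \lnot F, \lnot \lnot C.
  branch 1 (add F, \lnot C):
    (\lnot D \to D): β-rule — branch into \lnot \lnot D  //  D.
      branch 1.1 (add \lnot \lnot D):
        ○ open, literals {C=false, D=true, F=true}.
      branch 1.2 (add D):
        ○ open, literals {C=false, D=true, F=true}.
  branch 2 (add \lnot F, \lnot \lnot C):
    × closes — contains both C and \lnot C.
1 branch closed, 2 open.
An open branch gives a countermodel: C=false, D=true, F=true (unmentioned atoms arbitrary); the premises hold there but the conclusion fails.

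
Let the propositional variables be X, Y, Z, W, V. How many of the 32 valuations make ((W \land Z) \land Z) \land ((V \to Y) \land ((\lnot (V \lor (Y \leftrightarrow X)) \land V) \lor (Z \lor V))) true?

6

Initial set: {(((W \land Z) \land Z) \land ((V \to Y) \land ((\lnot (V \lor (Y \leftrightarrow X)) \land V) \lor (Z \lor V))))}.
(((W \land Z) \land Z) \land ((V \to Y) \land ((\lnot (V \lor (Y \leftrightarrow X)) \land V) \lor (Z \lor V)))): α-rule — add ((W \land Z) \land Z), ((V \to Y) \land ((\lnot (V \lor (Y \leftrightarrow X)) \land V) \lor (Z \lor V))).
((W \land Z) \land Z): α-rule — add (W \land Z), Z.
((V \to Y) \land ((\lnot (V \lor (Y \leftrightarrow X)) \land V) \lor (Z \lor V))): α-rule — add (V \to Y), ((\lnot (V \lor (Y \leftrightarrow X)) \land V) \lor (Z \lor V)).
(W \land Z): α-rule — add W, Z.
(V \to Y): β-rule — branch into \lnot V  //  Y.
  branch 1 (add \lnot V):
    ((\lnot (V \lor (Y \leftrightarrow X)) \land V) \lor (Z \lor V)): β-rule — branch into (\lnot (V \lor (Y \leftrightarrow X)) \land V)  //  (Z \lor V).
      branch 1.1 (add (\lnot (V \lor (Y \leftrightarrow X)) \land V)):
        (\lnot (V \lor (Y \leftrightarrow X)) \land V): α-rule — add \lnot (V \lor (Y \leftrightarrow X)), V.
        × closes — contains both V and \lnot V.
      branch 1.2 (add (Z \lor V)):
        (Z \lor V): β-rule — branch into Z  //  V.
          branch 1.2.1 (add Z):
            ○ open, literals {V=F, W=T, Z=T}.
          branch 1.2.2 (add V):
            × closes — contains both V and \lnot V.
  branch 2 (add Y):
    ((\lnot (V \lor (Y \leftrightarrow X)) \land V) \lor (Z \lor V)): β-rule — branch into (\lnot (V \lor (Y \leftrightarrow X)) \land V)  //  (Z \lor V).
      branch 2.1 (add (\lnot (V \lor (Y \leftrightarrow X)) \land V)):
        (\lnot (V \lor (Y \leftrightarrow X)) \land V): α-rule — add \lnot (V \lor (Y \leftrightarrow X)), V.
        \lnot (V \lor (Y \leftrightarrow X)): α-rule — add \lnot V, \lnot (Y \leftrightarrow X).
        × closes — contains both V and \lnot V.
      branch 2.2 (add (Z \lor V)):
        (Z \lor V): β-rule — branch into Z  //  V.
          branch 2.2.1 (add Z):
            ○ open, literals {W=T, Y=T, Z=T}.
          branch 2.2.2 (add V):
            ○ open, literals {V=T, W=T, Y=T, Z=T}.
3 branches closed, 3 open.
Each open branch fixes some atoms; the unmentioned ones are free. Counting distinct full assignments: branch {V=F, W=T, Z=T} (X, Y) contributes 4 new; branch {W=T, Y=T, Z=T} (X, V) contributes 2 new; branch {V=T, W=T, Y=T, Z=T} (X) contributes 0 new. Total: 6.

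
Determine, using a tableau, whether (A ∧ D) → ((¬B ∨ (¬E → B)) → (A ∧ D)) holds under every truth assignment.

Assume the negation and expand:
Initial set: {F ((A ∧ D) → ((¬B ∨ (¬E → B)) → (A ∧ D)))}.
F ((A ∧ D) → ((¬B ∨ (¬E → B)) → (A ∧ D))): α-rule — add T (A ∧ D), F ((¬B ∨ (¬E → B)) → (A ∧ D)).
T (A ∧ D): α-rule — add T A, T D.
F ((¬B ∨ (¬E → B)) → (A ∧ D)): α-rule — add T (¬B ∨ (¬E → B)), F (A ∧ D).
T (¬B ∨ (¬E → B)): β-rule — branch into T ¬B  //  T (¬E → B).
  branch 1 (add T ¬B):
    F (A ∧ D): β-rule — branch into F A  //  F D.
      branch 1.1 (add F A):
        × closes — contains both A and ¬A.
      branch 1.2 (add F D):
        × closes — contains both D and ¬D.
  branch 2 (add T (¬E → B)):
    F (A ∧ D): β-rule — branch into F A  //  F D.
      branch 2.1 (add F A):
        × closes — contains both A and ¬A.
      branch 2.2 (add F D):
        × closes — contains both D and ¬D.
All 4 branches close.
Every branch closed, so the negation is unsatisfiable and the formula is valid.

Valid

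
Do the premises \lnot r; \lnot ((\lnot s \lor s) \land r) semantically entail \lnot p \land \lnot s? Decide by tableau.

Initial set: {T \lnot r; T \lnot ((\lnot s \lor s) \land r); F (\lnot p \land \lnot s)}.
T \lnot ((\lnot s \lor s) \land r): β-rule — branch into F (\lnot s \lor s)  //  F r.
  branch 1 (add F (\lnot s \lor s)):
    F (\lnot s \lor s): α-rule — add F \lnot s, F s.
    × closes — contains both s and \lnot s.
  branch 2 (add F r):
    F (\lnot p \land \lnot s): β-rule — branch into F \lnot p  //  F \lnot s.
      branch 2.1 (add F \lnot p):
        ○ open, literals {p=1, r=0}.
      branch 2.2 (add F \lnot s):
        ○ open, literals {r=0, s=1}.
1 branch closed, 2 open.
An open branch gives a countermodel: p=1, r=0 (unmentioned atoms arbitrary); the premises hold there but the conclusion fails.

No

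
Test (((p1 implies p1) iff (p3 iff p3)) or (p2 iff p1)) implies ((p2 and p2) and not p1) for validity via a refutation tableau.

Not valid

Assume the negation and expand:
Initial set: {not ((((p1 implies p1) iff (p3 iff p3)) or (p2 iff p1)) implies ((p2 and p2) and not p1))}.
not ((((p1 implies p1) iff (p3 iff p3)) or (p2 iff p1)) implies ((p2 and p2) and not p1)): α-rule — add (((p1 implies p1) iff (p3 iff p3)) or (p2 iff p1)), not ((p2 and p2) and not p1).
(((p1 implies p1) iff (p3 iff p3)) or (p2 iff p1)): β-rule — branch into ((p1 implies p1) iff (p3 iff p3))  //  (p2 iff p1).
  branch 1 (add ((p1 implies p1) iff (p3 iff p3))):
    not ((p2 and p2) and not p1): β-rule — branch into not (p2 and p2)  //  not not p1.
      branch 1.1 (add not (p2 and p2)):
        ((p1 implies p1) iff (p3 iff p3)): β-rule — branch into (p1 implies p1), (p3 iff p3)  //  not (p1 implies p1), not (p3 iff p3).
          branch 1.1.1 (add (p1 implies p1), (p3 iff p3)):
            not (p2 and p2): β-rule — branch into not p2  //  not p2.
              branch 1.1.1.1 (add not p2):
                (p1 implies p1): β-rule — branch into not p1  //  p1.
                  branch 1.1.1.1.1 (add not p1):
                    (p3 iff p3): β-rule — branch into p3, p3  //  not p3, not p3.
                      branch 1.1.1.1.1.1 (add p3, p3):
                        ○ open, literals {p1=0, p2=0, p3=1}.
                      branch 1.1.1.1.1.2 (add not p3, not p3):
                        ○ open, literals {p1=0, p2=0, p3=0}.
                  branch 1.1.1.1.2 (add p1):
                    (p3 iff p3): β-rule — branch into p3, p3  //  not p3, not p3.
                      branch 1.1.1.1.2.1 (add p3, p3):
                        ○ open, literals {p1=1, p2=0, p3=1}.
                      branch 1.1.1.1.2.2 (add not p3, not p3):
                        ○ open, literals {p1=1, p2=0, p3=0}.
              branch 1.1.1.2 (add not p2):
                (p1 implies p1): β-rule — branch into not p1  //  p1.
                  branch 1.1.1.2.1 (add not p1):
                    (p3 iff p3): β-rule — branch into p3, p3  //  not p3, not p3.
                      branch 1.1.1.2.1.1 (add p3, p3):
                        ○ open, literals {p1=0, p2=0, p3=1}.
                      branch 1.1.1.2.1.2 (add not p3, not p3):
                        ○ open, literals {p1=0, p2=0, p3=0}.
                  branch 1.1.1.2.2 (add p1):
                    (p3 iff p3): β-rule — branch into p3, p3  //  not p3, not p3.
                      branch 1.1.1.2.2.1 (add p3, p3):
                        ○ open, literals {p1=1, p2=0, p3=1}.
                      branch 1.1.1.2.2.2 (add not p3, not p3):
                        ○ open, literals {p1=1, p2=0, p3=0}.
          branch 1.1.2 (add not (p1 implies p1), not (p3 iff p3)):
            not (p1 implies p1): α-rule — add p1, not p1.
            × closes — contains both p1 and not p1.
      branch 1.2 (add not not p1):
        ((p1 implies p1) iff (p3 iff p3)): β-rule — branch into (p1 implies p1), (p3 iff p3)  //  not (p1 implies p1), not (p3 iff p3).
          branch 1.2.1 (add (p1 implies p1), (p3 iff p3)):
            (p1 implies p1): β-rule — branch into not p1  //  p1.
              branch 1.2.1.1 (add not p1):
                × closes — contains both p1 and not p1.
              branch 1.2.1.2 (add p1):
                (p3 iff p3): β-rule — branch into p3, p3  //  not p3, not p3.
                  branch 1.2.1.2.1 (add p3, p3):
                    ○ open, literals {p1=1, p3=1}.
                  branch 1.2.1.2.2 (add not p3, not p3):
                    ○ open, literals {p1=1, p3=0}.
          branch 1.2.2 (add not (p1 implies p1), not (p3 iff p3)):
            not (p1 implies p1): α-rule — add p1, not p1.
            × closes — contains both p1 and not p1.
  branch 2 (add (p2 iff p1)):
    not ((p2 and p2) and not p1): β-rule — branch into not (p2 and p2)  //  not not p1.
      branch 2.1 (add not (p2 and p2)):
        (p2 iff p1): β-rule — branch into p2, p1  //  not p2, not p1.
          branch 2.1.1 (add p2, p1):
            not (p2 and p2): β-rule — branch into not p2  //  not p2.
              branch 2.1.1.1 (add not p2):
                × closes — contains both p2 and not p2.
              branch 2.1.1.2 (add not p2):
                × closes — contains both p2 and not p2.
          branch 2.1.2 (add not p2, not p1):
            not (p2 and p2): β-rule — branch into not p2  //  not p2.
              branch 2.1.2.1 (add not p2):
                ○ open, literals {p1=0, p2=0}.
              branch 2.1.2.2 (add not p2):
                ○ open, literals {p1=0, p2=0}.
      branch 2.2 (add not not p1):
        (p2 iff p1): β-rule — branch into p2, p1  //  not p2, not p1.
          branch 2.2.1 (add p2, p1):
            ○ open, literals {p1=1, p2=1}.
          branch 2.2.2 (add not p2, not p1):
            × closes — contains both p1 and not p1.
6 branches closed, 13 open.
An open branch gives a countermodel: p1=0, p2=0, p3=1 (unmentioned atoms arbitrary); under it the original formula is false.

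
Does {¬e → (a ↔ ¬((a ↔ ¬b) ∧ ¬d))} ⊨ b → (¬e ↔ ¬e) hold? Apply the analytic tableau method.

Initial set: {(¬e → (a ↔ ¬((a ↔ ¬b) ∧ ¬d))); ¬(b → (¬e ↔ ¬e))}.
¬(b → (¬e ↔ ¬e)): α-rule — add b, ¬(¬e ↔ ¬e).
(¬e → (a ↔ ¬((a ↔ ¬b) ∧ ¬d))): β-rule — branch into ¬¬e  //  (a ↔ ¬((a ↔ ¬b) ∧ ¬d)).
  branch 1 (add ¬¬e):
    ¬(¬e ↔ ¬e): β-rule — branch into ¬e, ¬¬e  //  ¬¬e, ¬e.
      branch 1.1 (add ¬e, ¬¬e):
        × closes — contains both e and ¬e.
      branch 1.2 (add ¬¬e, ¬e):
        × closes — contains both e and ¬e.
  branch 2 (add (a ↔ ¬((a ↔ ¬b) ∧ ¬d))):
    ¬(¬e ↔ ¬e): β-rule — branch into ¬e, ¬¬e  //  ¬¬e, ¬e.
      branch 2.1 (add ¬e, ¬¬e):
        × closes — contains both e and ¬e.
      branch 2.2 (add ¬¬e, ¬e):
        × closes — contains both e and ¬e.
All 4 branches close.
Every branch closed, so the premises entail the conclusion.

Yes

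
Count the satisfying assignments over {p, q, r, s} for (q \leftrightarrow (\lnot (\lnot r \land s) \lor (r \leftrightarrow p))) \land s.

4

Initial set: {((q \leftrightarrow (\lnot (\lnot r \land s) \lor (r \leftrightarrow p))) \land s)}.
((q \leftrightarrow (\lnot (\lnot r \land s) \lor (r \leftrightarrow p))) \land s): α-rule — add (q \leftrightarrow (\lnot (\lnot r \land s) \lor (r \leftrightarrow p))), s.
(q \leftrightarrow (\lnot (\lnot r \land s) \lor (r \leftrightarrow p))): β-rule — branch into q, (\lnot (\lnot r \land s) \lor (r \leftrightarrow p))  //  \lnot q, \lnot (\lnot (\lnot r \land s) \lor (r \leftrightarrow p)).
  branch 1 (add q, (\lnot (\lnot r \land s) \lor (r \leftrightarrow p))):
    (\lnot (\lnot r \land s) \lor (r \leftrightarrow p)): β-rule — branch into \lnot (\lnot r \land s)  //  (r \leftrightarrow p).
      branch 1.1 (add \lnot (\lnot r \land s)):
        \lnot (\lnot r \land s): β-rule — branch into \lnot \lnot r  //  \lnot s.
          branch 1.1.1 (add \lnot \lnot r):
            ○ open, literals {q=1, r=1, s=1}.
          branch 1.1.2 (add \lnot s):
            × closes — contains both s and \lnot s.
      branch 1.2 (add (r \leftrightarrow p)):
        (r \leftrightarrow p): β-rule — branch into r, p  //  \lnot r, \lnot p.
          branch 1.2.1 (add r, p):
            ○ open, literals {p=1, q=1, r=1, s=1}.
          branch 1.2.2 (add \lnot r, \lnot p):
            ○ open, literals {p=0, q=1, r=0, s=1}.
  branch 2 (add \lnot q, \lnot (\lnot (\lnot r \land s) \lor (r \leftrightarrow p))):
    \lnot (\lnot (\lnot r \land s) \lor (r \leftrightarrow p)): α-rule — add \lnot \lnot (\lnot r \land s), \lnot (r \leftrightarrow p).
    \lnot \lnot (\lnot r \land s): α-rule — add \lnot r, s.
    \lnot (r \leftrightarrow p): β-rule — branch into r, \lnot p  //  \lnot r, p.
      branch 2.1 (add r, \lnot p):
        × closes — contains both r and \lnot r.
      branch 2.2 (add \lnot r, p):
        ○ open, literals {p=1, q=0, r=0, s=1}.
2 branches closed, 4 open.
Each open branch fixes some atoms; the unmentioned ones are free. Counting distinct full assignments: branch {q=1, r=1, s=1} (p) contributes 2 new; branch {p=1, q=1, r=1, s=1} (none free) contributes 0 new; branch {p=0, q=1, r=0, s=1} (none free) contributes 1 new; branch {p=1, q=0, r=0, s=1} (none free) contributes 1 new. Total: 4.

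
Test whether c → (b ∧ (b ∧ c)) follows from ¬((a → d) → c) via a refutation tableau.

Initial set: {¬((a → d) → c); ¬(c → (b ∧ (b ∧ c)))}.
¬((a → d) → c): α-rule — add (a → d), ¬c.
¬(c → (b ∧ (b ∧ c))): α-rule — add c, ¬(b ∧ (b ∧ c)).
× closes — contains both c and ¬c.
All 1 branch closes.
Every branch closed, so the premises entail the conclusion.

Yes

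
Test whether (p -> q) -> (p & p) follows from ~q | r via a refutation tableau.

Initial set: {(~q | r); ~((p -> q) -> (p & p))}.
~((p -> q) -> (p & p)): α-rule — add (p -> q), ~(p & p).
(~q | r): β-rule — branch into ~q  //  r.
  branch 1 (add ~q):
    (p -> q): β-rule — branch into ~p  //  q.
      branch 1.1 (add ~p):
        ~(p & p): β-rule — branch into ~p  //  ~p.
          branch 1.1.1 (add ~p):
            ○ open, literals {p=F, q=F}.
          branch 1.1.2 (add ~p):
            ○ open, literals {p=F, q=F}.
      branch 1.2 (add q):
        × closes — contains both q and ~q.
  branch 2 (add r):
    (p -> q): β-rule — branch into ~p  //  q.
      branch 2.1 (add ~p):
        ~(p & p): β-rule — branch into ~p  //  ~p.
          branch 2.1.1 (add ~p):
            ○ open, literals {p=F, r=T}.
          branch 2.1.2 (add ~p):
            ○ open, literals {p=F, r=T}.
      branch 2.2 (add q):
        ~(p & p): β-rule — branch into ~p  //  ~p.
          branch 2.2.1 (add ~p):
            ○ open, literals {p=F, q=T, r=T}.
          branch 2.2.2 (add ~p):
            ○ open, literals {p=F, q=T, r=T}.
1 branch closed, 6 open.
An open branch gives a countermodel: p=F, q=F (unmentioned atoms arbitrary); the premises hold there but the conclusion fails.

No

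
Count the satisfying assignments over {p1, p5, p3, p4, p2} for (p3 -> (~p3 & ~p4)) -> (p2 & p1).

20

Initial set: {((p3 -> (~p3 & ~p4)) -> (p2 & p1))}.
((p3 -> (~p3 & ~p4)) -> (p2 & p1)): β-rule — branch into ~(p3 -> (~p3 & ~p4))  //  (p2 & p1).
  branch 1 (add ~(p3 -> (~p3 & ~p4))):
    ~(p3 -> (~p3 & ~p4)): α-rule — add p3, ~(~p3 & ~p4).
    ~(~p3 & ~p4): β-rule — branch into ~~p3  //  ~~p4.
      branch 1.1 (add ~~p3):
        ○ open, literals {p3=true}.
      branch 1.2 (add ~~p4):
        ○ open, literals {p3=true, p4=true}.
  branch 2 (add (p2 & p1)):
    (p2 & p1): α-rule — add p2, p1.
    ○ open, literals {p1=true, p2=true}.
0 branches closed, 3 open.
Each open branch fixes some atoms; the unmentioned ones are free. Counting distinct full assignments: branch {p3=true} (p1, p5, p4, p2) contributes 16 new; branch {p3=true, p4=true} (p1, p5, p2) contributes 0 new; branch {p1=true, p2=true} (p5, p3, p4) contributes 4 new. Total: 20.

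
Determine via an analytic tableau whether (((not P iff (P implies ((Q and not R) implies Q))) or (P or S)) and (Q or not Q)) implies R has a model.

Satisfiable

Initial set: {((((not P iff (P implies ((Q and not R) implies Q))) or (P or S)) and (Q or not Q)) implies R)}.
((((not P iff (P implies ((Q and not R) implies Q))) or (P or S)) and (Q or not Q)) implies R): β-rule — branch into not (((not P iff (P implies ((Q and not R) implies Q))) or (P or S)) and (Q or not Q))  //  R.
  branch 1 (add not (((not P iff (P implies ((Q and not R) implies Q))) or (P or S)) and (Q or not Q))):
    not (((not P iff (P implies ((Q and not R) implies Q))) or (P or S)) and (Q or not Q)): β-rule — branch into not ((not P iff (P implies ((Q and not R) implies Q))) or (P or S))  //  not (Q or not Q).
      branch 1.1 (add not ((not P iff (P implies ((Q and not R) implies Q))) or (P or S))):
        not ((not P iff (P implies ((Q and not R) implies Q))) or (P or S)): α-rule — add not (not P iff (P implies ((Q and not R) implies Q))), not (P or S).
        not (P or S): α-rule — add not P, not S.
        not (not P iff (P implies ((Q and not R) implies Q))): β-rule — branch into not P, not (P implies ((Q and not R) implies Q))  //  not not P, (P implies ((Q and not R) implies Q)).
          branch 1.1.1 (add not P, not (P implies ((Q and not R) implies Q))):
            not (P implies ((Q and not R) implies Q)): α-rule — add P, not ((Q and not R) implies Q).
            × closes — contains both P and not P.
          branch 1.1.2 (add not not P, (P implies ((Q and not R) implies Q))):
            × closes — contains both P and not P.
      branch 1.2 (add not (Q or not Q)):
        not (Q or not Q): α-rule — add not Q, not not Q.
        × closes — contains both Q and not Q.
  branch 2 (add R):
    ○ open, literals {R=true}.
3 branches closed, 1 open.
An open branch gives a satisfying assignment: R=true.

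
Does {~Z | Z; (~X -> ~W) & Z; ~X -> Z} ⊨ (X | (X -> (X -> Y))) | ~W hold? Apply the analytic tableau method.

Initial set: {T (~Z | Z); T ((~X -> ~W) & Z); T (~X -> Z); F ((X | (X -> (X -> Y))) | ~W)}.
T ((~X -> ~W) & Z): α-rule — add T (~X -> ~W), T Z.
F ((X | (X -> (X -> Y))) | ~W): α-rule — add F (X | (X -> (X -> Y))), F ~W.
F (X | (X -> (X -> Y))): α-rule — add F X, F (X -> (X -> Y)).
F (X -> (X -> Y)): α-rule — add T X, F (X -> Y).
× closes — contains both X and ~X.
All 1 branch closes.
Every branch closed, so the premises entail the conclusion.

Yes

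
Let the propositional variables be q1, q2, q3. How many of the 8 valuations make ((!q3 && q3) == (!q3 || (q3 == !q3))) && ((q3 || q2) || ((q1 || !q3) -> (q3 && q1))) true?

Initial set: {(((!q3 && q3) == (!q3 || (q3 == !q3))) && ((q3 || q2) || ((q1 || !q3) -> (q3 && q1))))}.
(((!q3 && q3) == (!q3 || (q3 == !q3))) && ((q3 || q2) || ((q1 || !q3) -> (q3 && q1)))): α-rule — add ((!q3 && q3) == (!q3 || (q3 == !q3))), ((q3 || q2) || ((q1 || !q3) -> (q3 && q1))).
((!q3 && q3) == (!q3 || (q3 == !q3))): β-rule — branch into (!q3 && q3), (!q3 || (q3 == !q3))  //  !(!q3 && q3), !(!q3 || (q3 == !q3)).
  branch 1 (add (!q3 && q3), (!q3 || (q3 == !q3))):
    (!q3 && q3): α-rule — add !q3, q3.
    × closes — contains both q3 and !q3.
  branch 2 (add !(!q3 && q3), !(!q3 || (q3 == !q3))):
    !(!q3 || (q3 == !q3)): α-rule — add !!q3, !(q3 == !q3).
    ((q3 || q2) || ((q1 || !q3) -> (q3 && q1))): β-rule — branch into (q3 || q2)  //  ((q1 || !q3) -> (q3 && q1)).
      branch 2.1 (add (q3 || q2)):
        !(!q3 && q3): β-rule — branch into !!q3  //  !q3.
          branch 2.1.1 (add !!q3):
            !(q3 == !q3): β-rule — branch into q3, !!q3  //  !q3, !q3.
              branch 2.1.1.1 (add q3, !!q3):
                (q3 || q2): β-rule — branch into q3  //  q2.
                  branch 2.1.1.1.1 (add q3):
                    ○ open, literals {q3=1}.
                  branch 2.1.1.1.2 (add q2):
                    ○ open, literals {q2=1, q3=1}.
              branch 2.1.1.2 (add !q3, !q3):
                × closes — contains both q3 and !q3.
          branch 2.1.2 (add !q3):
            × closes — contains both q3 and !q3.
      branch 2.2 (add ((q1 || !q3) -> (q3 && q1))):
        !(!q3 && q3): β-rule — branch into !!q3  //  !q3.
          branch 2.2.1 (add !!q3):
            !(q3 == !q3): β-rule — branch into q3, !!q3  //  !q3, !q3.
              branch 2.2.1.1 (add q3, !!q3):
                ((q1 || !q3) -> (q3 && q1)): β-rule — branch into !(q1 || !q3)  //  (q3 && q1).
                  branch 2.2.1.1.1 (add !(q1 || !q3)):
                    !(q1 || !q3): α-rule — add !q1, !!q3.
                    ○ open, literals {q1=0, q3=1}.
                  branch 2.2.1.1.2 (add (q3 && q1)):
                    (q3 && q1): α-rule — add q3, q1.
                    ○ open, literals {q1=1, q3=1}.
              branch 2.2.1.2 (add !q3, !q3):
                × closes — contains both q3 and !q3.
          branch 2.2.2 (add !q3):
            × closes — contains both q3 and !q3.
5 branches closed, 4 open.
Each open branch fixes some atoms; the unmentioned ones are free. Counting distinct full assignments: branch {q3=1} (q1, q2) contributes 4 new; branch {q2=1, q3=1} (q1) contributes 0 new; branch {q1=0, q3=1} (q2) contributes 0 new; branch {q1=1, q3=1} (q2) contributes 0 new. Total: 4.

4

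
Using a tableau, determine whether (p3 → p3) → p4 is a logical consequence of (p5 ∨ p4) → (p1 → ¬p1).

No

Initial set: {T ((p5 ∨ p4) → (p1 → ¬p1)); F ((p3 → p3) → p4)}.
F ((p3 → p3) → p4): α-rule — add T (p3 → p3), F p4.
T ((p5 ∨ p4) → (p1 → ¬p1)): β-rule — branch into F (p5 ∨ p4)  //  T (p1 → ¬p1).
  branch 1 (add F (p5 ∨ p4)):
    F (p5 ∨ p4): α-rule — add F p5, F p4.
    T (p3 → p3): β-rule — branch into F p3  //  T p3.
      branch 1.1 (add F p3):
        ○ open, literals {p3=F, p4=F, p5=F}.
      branch 1.2 (add T p3):
        ○ open, literals {p3=T, p4=F, p5=F}.
  branch 2 (add T (p1 → ¬p1)):
    T (p3 → p3): β-rule — branch into F p3  //  T p3.
      branch 2.1 (add F p3):
        T (p1 → ¬p1): β-rule — branch into F p1  //  T ¬p1.
          branch 2.1.1 (add F p1):
            ○ open, literals {p1=F, p3=F, p4=F}.
          branch 2.1.2 (add T ¬p1):
            ○ open, literals {p1=F, p3=F, p4=F}.
      branch 2.2 (add T p3):
        T (p1 → ¬p1): β-rule — branch into F p1  //  T ¬p1.
          branch 2.2.1 (add F p1):
            ○ open, literals {p1=F, p3=T, p4=F}.
          branch 2.2.2 (add T ¬p1):
            ○ open, literals {p1=F, p3=T, p4=F}.
0 branches closed, 6 open.
An open branch gives a countermodel: p3=F, p4=F, p5=F (unmentioned atoms arbitrary); the premises hold there but the conclusion fails.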